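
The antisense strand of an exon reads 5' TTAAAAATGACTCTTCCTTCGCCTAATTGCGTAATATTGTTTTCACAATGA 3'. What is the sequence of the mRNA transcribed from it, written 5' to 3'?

RNA polymerase reads the template 3'→5' and synthesizes mRNA 5'→3' by base-pairing (A→U, T→A, G↔C). The complement of the template is AATTTTTACTGAGAAGGAAGCGGATTAACGCATTATAACAAAAGTGTTACT; antiparallel, so 5'→3' the coding strand is TCATTGTGAAAACAATATTACGCAATTAGGCGAAGGAAGAGTCATTTTTAA. Replace T with U for the mRNA.

5'-UCAUUGUGAAAACAAUAUUACGCAAUUAGGCGAAGGAAGAGUCAUUUUUAA-3'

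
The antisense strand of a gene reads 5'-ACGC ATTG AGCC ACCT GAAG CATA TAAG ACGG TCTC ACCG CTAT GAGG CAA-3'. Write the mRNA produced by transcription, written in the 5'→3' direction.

5'-UUGCCUCAUAGCGGUGAGACCGUCUUAUAUGCUUCAGGUGGCUCAAUGCGU-3'

RNA polymerase reads the template 3'→5' and synthesizes mRNA 5'→3' by base-pairing (A→U, T→A, G↔C). The complement of the template is TGCGTAACTCGGTGGACTTCGTATATTCTGCCAGAGTGGCGATACTCCGTT; antiparallel, so 5'→3' the coding strand is TTGCCTCATAGCGGTGAGACCGTCTTATATGCTTCAGGTGGCTCAATGCGT. Replace T with U for the mRNA.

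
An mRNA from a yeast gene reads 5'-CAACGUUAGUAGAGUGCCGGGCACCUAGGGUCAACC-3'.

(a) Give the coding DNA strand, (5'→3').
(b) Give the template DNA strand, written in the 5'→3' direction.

(a) The coding strand matches the mRNA with U→T.
(b) The template strand is the reverse complement of the coding strand.

(a) 5'-CAACGTTAGTAGAGTGCCGGGCACCTAGGGTCAACC-3'
(b) 5′-GGTTGACCCTAGGTGCCCGGCACTCTACTAACGTTG-3′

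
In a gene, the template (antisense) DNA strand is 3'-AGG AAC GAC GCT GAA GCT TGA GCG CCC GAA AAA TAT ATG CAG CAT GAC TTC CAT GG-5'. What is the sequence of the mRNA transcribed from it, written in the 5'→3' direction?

Reading the template 3'→5' as shown, RNA polymerase pairs each base (A→U, T→A, G↔C) to build mRNA 5'→3' directly.

5′-UCCUUGCUGCGACUUCGAACUCGCGGGCUUUUUAUAUACGUCGUACUGAAGGUACC-3′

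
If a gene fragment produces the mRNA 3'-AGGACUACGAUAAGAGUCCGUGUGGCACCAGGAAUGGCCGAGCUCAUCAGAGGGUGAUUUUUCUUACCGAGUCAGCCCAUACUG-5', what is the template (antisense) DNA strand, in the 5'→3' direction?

Written 5'→3' the mRNA is GUCAUACCCGACUGAGCCAUUCUUUUUAGUGGGAGACUACUCGAGCCGGUAAGGACCACGGUGUGCCUGAGAAUAGCAUCAGGA, so the coding DNA strand is GTCATACCCGACTGAGCCATTCTTTTTAGTGGGAGACTACTCGAGCCGGTAAGGACCACGGTGTGCCTGAGAATAGCATCAGGA. The template is its reverse complement.

5'-TCCTGATGCTATTCTCAGGCACACCGTGGTCCTTACCGGCTCGAGTAGTCTCCCACTAAAAAGAATGGCTCAGTCGGGTATGAC-3'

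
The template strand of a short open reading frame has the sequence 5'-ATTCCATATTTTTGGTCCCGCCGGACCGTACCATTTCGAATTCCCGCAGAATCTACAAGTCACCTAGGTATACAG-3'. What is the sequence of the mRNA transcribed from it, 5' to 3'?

5'-CUGUAUACCUAGGUGACUUGUAGAUUCUGCGGGAAUUCGAAAUGGUACGGUCCGGCGGGACCAAAAAUAUGGAAU-3'

RNA polymerase reads the template 3'→5' and synthesizes mRNA 5'→3' by base-pairing (A→U, T→A, G↔C). The complement of the template is TAAGGTATAAAAACCAGGGCGGCCTGGCATGGTAAAGCTTAAGGGCGTCTTAGATGTTCAGTGGATCCATATGTC; antiparallel, so 5'→3' the coding strand is CTGTATACCTAGGTGACTTGTAGATTCTGCGGGAATTCGAAATGGTACGGTCCGGCGGGACCAAAAATATGGAAT. Replace T with U for the mRNA.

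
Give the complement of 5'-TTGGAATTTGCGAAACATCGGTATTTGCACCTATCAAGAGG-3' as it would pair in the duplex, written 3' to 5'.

Base-pairing A↔T, G↔C gives the complement. The complementary strand is antiparallel, so paired with a 5'→3' strand it runs 3'→5'.

3'-AACCTTAAACGCTTTGTAGCCATAAACGTGGATAGTTCTCC-5'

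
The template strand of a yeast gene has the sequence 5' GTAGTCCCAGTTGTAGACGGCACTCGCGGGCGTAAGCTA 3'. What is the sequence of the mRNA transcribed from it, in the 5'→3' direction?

5′-UAGCUUACGCCCGCGAGUGCCGUCUACAACUGGGACUAC-3′

The mRNA has the sequence of the coding strand (reverse complement of the template) with T→U. Reverse complement of GTAGTCCCAGTTGTAGACGGCACTCGCGGGCGTAAGCTA is TAGCTTACGCCCGCGAGTGCCGTCTACAACTGGGACTAC; then T→U.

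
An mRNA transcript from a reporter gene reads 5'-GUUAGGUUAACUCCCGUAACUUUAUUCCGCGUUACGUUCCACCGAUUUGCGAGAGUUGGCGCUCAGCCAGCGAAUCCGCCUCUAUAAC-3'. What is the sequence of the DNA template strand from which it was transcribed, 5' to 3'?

5'-GTTATAGAGGCGGATTCGCTGGCTGAGCGCCAACTCTCGCAAATCGGTGGAACGTAACGCGGAATAAAGTTACGGGAGTTAACCTAAC-3'

Replace U with T to get the coding DNA strand: GTTAGGTTAACTCCCGTAACTTTATTCCGCGTTACGTTCCACCGATTTGCGAGAGTTGGCGCTCAGCCAGCGAATCCGCCTCTATAAC. The template strand is its reverse complement (complement CAATCCAATTGAGGGCATTGAAATAAGGCGCAATGCAAGGTGGCTAAACGCTCTCAACCGCGAGTCGGTCGCTTAGGCGGAGATATTG, then reverse).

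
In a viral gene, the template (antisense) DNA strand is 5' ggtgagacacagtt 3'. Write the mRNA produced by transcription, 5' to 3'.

5'-AACUGUGUCUCACC-3'

The mRNA has the sequence of the coding strand (reverse complement of the template) with T→U. Reverse complement of GGTGAGACACAGTT is AACTGTGTCTCACC; then T→U.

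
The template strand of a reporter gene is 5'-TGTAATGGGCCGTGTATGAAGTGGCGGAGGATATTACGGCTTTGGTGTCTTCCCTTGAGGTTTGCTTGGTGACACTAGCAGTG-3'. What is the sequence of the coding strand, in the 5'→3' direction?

5'-CACTGCTAGTGTCACCAAGCAAACCTCAAGGGAAGACACCAAAGCCGTAATATCCTCCGCCACTTCATACACGGCCCATTACA-3'

The coding strand is complementary and antiparallel to the template: take the complement (A↔T, G↔C) and reverse.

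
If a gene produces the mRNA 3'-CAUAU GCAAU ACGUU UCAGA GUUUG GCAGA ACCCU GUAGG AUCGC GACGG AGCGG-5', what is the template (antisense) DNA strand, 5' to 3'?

5'-GTATACGTTATGCAAAGTCTCAAACCGTCTTGGGACATCCTAGCGCTGCCTCGCC-3'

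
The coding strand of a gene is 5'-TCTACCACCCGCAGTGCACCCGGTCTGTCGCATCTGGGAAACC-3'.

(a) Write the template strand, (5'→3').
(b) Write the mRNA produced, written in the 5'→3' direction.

(a) 5'-GGTTTCCCAGATGCGACAGACCGGGTGCACTGCGGGTGGTAGA-3'
(b) 5'-UCUACCACCCGCAGUGCACCCGGUCUGUCGCAUCUGGGAAACC-3'

(a) The template strand is the reverse complement of the coding strand: complement AGATGGTGGGCGTCACGTGGGCCAGACAGCGTAGACCCTTTGG, then reverse.
(b) mRNA matches the coding strand with T→U.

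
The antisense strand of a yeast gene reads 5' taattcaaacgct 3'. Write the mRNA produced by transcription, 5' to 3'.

RNA polymerase reads the template 3'→5' and synthesizes mRNA 5'→3' by base-pairing (A→U, T→A, G↔C). The complement of the template is ATTAAGTTTGCGA; antiparallel, so 5'→3' the coding strand is AGCGTTTGAATTA. Replace T with U for the mRNA.

5'-AGCGUUUGAAUUA-3'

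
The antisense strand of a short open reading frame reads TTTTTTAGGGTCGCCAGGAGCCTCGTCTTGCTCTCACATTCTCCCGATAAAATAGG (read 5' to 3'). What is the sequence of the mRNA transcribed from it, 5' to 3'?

RNA polymerase reads the template 3'→5' and synthesizes mRNA 5'→3' by base-pairing (A→U, T→A, G↔C). The complement of the template is AAAAAATCCCAGCGGTCCTCGGAGCAGAACGAGAGTGTAAGAGGGCTATTTTATCC; antiparallel, so 5'→3' the coding strand is CCTATTTTATCGGGAGAATGTGAGAGCAAGACGAGGCTCCTGGCGACCCTAAAAAA. Replace T with U for the mRNA.

5'-CCUAUUUUAUCGGGAGAAUGUGAGAGCAAGACGAGGCUCCUGGCGACCCUAAAAAA-3'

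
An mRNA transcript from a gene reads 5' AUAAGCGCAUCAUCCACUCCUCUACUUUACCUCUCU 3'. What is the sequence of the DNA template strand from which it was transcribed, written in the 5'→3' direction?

Replace U with T to get the coding DNA strand: ATAAGCGCATCATCCACTCCTCTACTTTACCTCTCT. The template strand is its reverse complement (complement TATTCGCGTAGTAGGTGAGGAGATGAAATGGAGAGA, then reverse).

5'-AGAGAGGTAAAGTAGAGGAGTGGATGATGCGCTTAT-3'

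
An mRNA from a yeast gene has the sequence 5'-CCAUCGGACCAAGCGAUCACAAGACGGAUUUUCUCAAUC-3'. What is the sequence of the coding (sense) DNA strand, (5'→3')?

5'-CCATCGGACCAAGCGATCACAAGACGGATTTTCTCAATC-3'

The coding DNA strand has the same 5'→3' sequence as the mRNA with U replaced by T.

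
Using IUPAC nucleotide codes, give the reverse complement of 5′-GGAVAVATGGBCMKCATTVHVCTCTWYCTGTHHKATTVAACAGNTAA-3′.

5′-TTANCTGTTBAATMDDACAGRWAGAGBDBAATGMKGVCCATBTBTCC-3′

Standard pairs A↔T, G↔C; ambiguity codes pair Y↔R, M↔K, W↔W, B↔V, H↔D, N↔N. Complement (CCTBTBTACCVGKMGTAABDBGAGAWRGACADDMTAABTTGTCNATT), then reverse for 5'→3'.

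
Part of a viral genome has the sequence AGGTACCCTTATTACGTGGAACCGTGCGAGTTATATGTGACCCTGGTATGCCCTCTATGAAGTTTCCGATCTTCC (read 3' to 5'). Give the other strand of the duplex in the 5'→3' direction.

The strand is given 3'→5', so its complement runs 5'→3' in the same left-to-right order: pair each base A↔T, G↔C.

5'-TCCATGGGAATAATGCACCTTGGCACGCTCAATATACACTGGGACCATACGGGAGATACTTCAAAGGCTAGAAGG-3'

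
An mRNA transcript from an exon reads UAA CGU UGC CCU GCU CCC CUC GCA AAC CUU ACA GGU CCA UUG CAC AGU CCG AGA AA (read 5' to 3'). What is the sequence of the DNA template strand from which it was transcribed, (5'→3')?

Replace U with T to get the coding DNA strand: TAACGTTGCCCTGCTCCCCTCGCAAACCTTACAGGTCCATTGCACAGTCCGAGAAA. The template strand is its reverse complement (complement ATTGCAACGGGACGAGGGGAGCGTTTGGAATGTCCAGGTAACGTGTCAGGCTCTTT, then reverse).

5'-TTTCTCGGACTGTGCAATGGACCTGTAAGGTTTGCGAGGGGAGCAGGGCAACGTTA-3'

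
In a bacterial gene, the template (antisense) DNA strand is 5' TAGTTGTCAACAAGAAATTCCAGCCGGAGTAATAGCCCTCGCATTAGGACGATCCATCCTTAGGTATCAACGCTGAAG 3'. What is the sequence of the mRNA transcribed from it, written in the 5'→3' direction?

The mRNA has the sequence of the coding strand (reverse complement of the template) with T→U. Reverse complement of TAGTTGTCAACAAGAAATTCCAGCCGGAGTAATAGCCCTCGCATTAGGACGATCCATCCTTAGGTATCAACGCTGAAG is CTTCAGCGTTGATACCTAAGGATGGATCGTCCTAATGCGAGGGCTATTACTCCGGCTGGAATTTCTTGTTGACAACTA; then T→U.

5'-CUUCAGCGUUGAUACCUAAGGAUGGAUCGUCCUAAUGCGAGGGCUAUUACUCCGGCUGGAAUUUCUUGUUGACAACUA-3'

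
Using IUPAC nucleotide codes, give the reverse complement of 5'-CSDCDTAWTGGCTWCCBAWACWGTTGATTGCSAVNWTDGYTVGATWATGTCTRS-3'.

Standard pairs A↔T, G↔C; ambiguity codes pair R↔Y, W↔W, S↔S, B↔V, D↔H, N↔N. Complement (GSHGHATWACCGAWGGVTWTGWCAACTAACGSTBNWAHCRABCTAWTACAGAYS), then reverse for 5'→3'.

5'-SYAGACATWATCBARCHAWNBTSGCAATCAACWGTWTVGGWAGCCAWTAHGHSG-3'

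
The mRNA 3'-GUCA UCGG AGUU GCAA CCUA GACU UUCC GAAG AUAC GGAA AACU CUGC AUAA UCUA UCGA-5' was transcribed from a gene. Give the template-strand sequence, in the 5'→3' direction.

Written 5'→3' the mRNA is AGCUAUCUAAUACGUCUCAAAAGGCAUAGAAGCCUUUCAGAUCCAACGUUGAGGCUACUG, so the coding DNA strand is AGCTATCTAATACGTCTCAAAAGGCATAGAAGCCTTTCAGATCCAACGTTGAGGCTACTG. The template is its reverse complement.

5′-CAGTAGCCTCAACGTTGGATCTGAAAGGCTTCTATGCCTTTTGAGACGTATTAGATAGCT-3′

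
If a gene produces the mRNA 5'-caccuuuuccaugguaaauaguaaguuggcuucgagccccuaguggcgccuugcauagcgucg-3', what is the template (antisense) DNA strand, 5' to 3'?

5'-CGACGCTATGCAAGGCGCCACTAGGGGCTCGAAGCCAACTTACTATTTACCATGGAAAAGGTG-3'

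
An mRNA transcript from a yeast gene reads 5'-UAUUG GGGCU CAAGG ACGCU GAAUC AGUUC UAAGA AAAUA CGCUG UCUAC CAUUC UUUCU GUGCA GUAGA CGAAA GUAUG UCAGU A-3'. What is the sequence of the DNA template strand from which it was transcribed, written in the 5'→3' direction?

5'-TACTGACATACTTTCGTCTACTGCACAGAAAGAATGGTAGACAGCGTATTTTCTTAGAACTGATTCAGCGTCCTTGAGCCCCAATA-3'

Replace U with T to get the coding DNA strand: TATTGGGGCTCAAGGACGCTGAATCAGTTCTAAGAAAATACGCTGTCTACCATTCTTTCTGTGCAGTAGACGAAAGTATGTCAGTA. The template strand is its reverse complement (complement ATAACCCCGAGTTCCTGCGACTTAGTCAAGATTCTTTTATGCGACAGATGGTAAGAAAGACACGTCATCTGCTTTCATACAGTCAT, then reverse).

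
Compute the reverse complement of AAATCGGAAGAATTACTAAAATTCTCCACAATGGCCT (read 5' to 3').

Complement each base (A↔T, G↔C): TTTAGCCTTCTTAATGATTTTAAGAGGTGTTACCGGA. Then reverse.

5'-AGGCCATTGTGGAGAATTTTAGTAATTCTTCCGATTT-3'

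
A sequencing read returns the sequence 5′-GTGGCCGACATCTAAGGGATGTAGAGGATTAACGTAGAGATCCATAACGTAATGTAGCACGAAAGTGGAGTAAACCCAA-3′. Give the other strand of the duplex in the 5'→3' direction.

The complement of GTGGCCGACATCTAAGGGATGTAGAGGATTAACGTAGAGATCCATAACGTAATGTAGCACGAAAGTGGAGTAAACCCAA is CACCGGCTGTAGATTCCCTACATCTCCTAATTGCATCTCTAGGTATTGCATTACATCGTGCTTTCACCTCATTTGGGTT (A↔T, G↔C). DNA strands are antiparallel, so the complementary strand runs 3'→5'; reversing gives the 5'→3' form.

5'-TTGGGTTTACTCCACTTTCGTGCTACATTACGTTATGGATCTCTACGTTAATCCTCTACATCCCTTAGATGTCGGCCAC-3'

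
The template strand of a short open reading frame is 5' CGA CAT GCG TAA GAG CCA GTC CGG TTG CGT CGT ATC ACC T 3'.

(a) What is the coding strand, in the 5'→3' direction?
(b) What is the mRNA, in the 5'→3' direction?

(a) The coding strand is the reverse complement of the template: complement GCTGTACGCATTCTCGGTCAGGCCAACGCAGCATAGTGGA, then reverse.
(b) mRNA has the coding-strand sequence with T→U.

(a) 5'-AGGTGATACGACGCAACCGGACTGGCTCTTACGCATGTCG-3'
(b) 5'-AGGUGAUACGACGCAACCGGACUGGCUCUUACGCAUGUCG-3'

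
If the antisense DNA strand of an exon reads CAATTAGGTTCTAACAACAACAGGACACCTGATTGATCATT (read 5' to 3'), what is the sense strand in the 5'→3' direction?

5'-AATGATCAATCAGGTGTCCTGTTGTTGTTAGAACCTAATTG-3'

The coding strand is complementary and antiparallel to the template: take the complement (A↔T, G↔C) and reverse.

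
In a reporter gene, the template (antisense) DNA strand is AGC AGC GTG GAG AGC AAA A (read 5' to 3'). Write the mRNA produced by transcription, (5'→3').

RNA polymerase reads the template 3'→5' and synthesizes mRNA 5'→3' by base-pairing (A→U, T→A, G↔C). The complement of the template is TCGTCGCACCTCTCGTTTT; antiparallel, so 5'→3' the coding strand is TTTTGCTCTCCACGCTGCT. Replace T with U for the mRNA.

5′-UUUUGCUCUCCACGCUGCU-3′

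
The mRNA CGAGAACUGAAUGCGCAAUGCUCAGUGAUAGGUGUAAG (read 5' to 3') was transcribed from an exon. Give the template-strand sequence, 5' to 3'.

5'-CTTACACCTATCACTGAGCATTGCGCATTCAGTTCTCG-3'

Replace U with T to get the coding DNA strand: CGAGAACTGAATGCGCAATGCTCAGTGATAGGTGTAAG. The template strand is its reverse complement (complement GCTCTTGACTTACGCGTTACGAGTCACTATCCACATTC, then reverse).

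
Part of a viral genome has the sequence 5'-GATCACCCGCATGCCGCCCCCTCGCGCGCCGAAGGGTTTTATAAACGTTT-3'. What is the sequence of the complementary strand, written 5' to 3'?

Pairing A↔T and G↔C gives CTAGTGGGCGTACGGCGGGGGAGCGCGCGGCTTCCCAAAATATTTGCAAA, running 3'→5'. Reverse for the 5'→3' convention.

5'-AAACGTTTATAAAACCCTTCGGCGCGCGAGGGGGCGGCATGCGGGTGATC-3'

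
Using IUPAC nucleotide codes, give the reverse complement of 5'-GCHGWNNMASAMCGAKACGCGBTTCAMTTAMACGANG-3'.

5'-CNTCGTKTAAKTGAAVCGCGTMTCGKTSTKNNWCDGC-3'

Standard pairs A↔T, G↔C; ambiguity codes pair M↔K, W↔W, S↔S, B↔V, H↔D, N↔N. Complement (CGDCWNNKTSTKGCTMTGCGCVAAGTKAATKTGCTNC), then reverse for 5'→3'.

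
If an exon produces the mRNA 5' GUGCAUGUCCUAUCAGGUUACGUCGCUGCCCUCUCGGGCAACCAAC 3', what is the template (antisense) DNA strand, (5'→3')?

5'-GTTGGTTGCCCGAGAGGGCAGCGACGTAACCTGATAGGACATGCAC-3'

Replace U with T to get the coding DNA strand: GTGCATGTCCTATCAGGTTACGTCGCTGCCCTCTCGGGCAACCAAC. The template strand is its reverse complement (complement CACGTACAGGATAGTCCAATGCAGCGACGGGAGAGCCCGTTGGTTG, then reverse).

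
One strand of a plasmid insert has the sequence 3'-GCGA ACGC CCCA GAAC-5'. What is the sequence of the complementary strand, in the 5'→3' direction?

5'-CGCTTGCGGGGTCTTG-3'

The strand is given 3'→5', so its complement runs 5'→3' in the same left-to-right order: pair each base A↔T, G↔C.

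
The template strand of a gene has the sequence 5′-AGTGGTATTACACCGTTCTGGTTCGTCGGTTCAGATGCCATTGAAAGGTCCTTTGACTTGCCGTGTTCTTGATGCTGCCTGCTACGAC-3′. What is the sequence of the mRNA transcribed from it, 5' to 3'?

5′-GUCGUAGCAGGCAGCAUCAAGAACACGGCAAGUCAAAGGACCUUUCAAUGGCAUCUGAACCGACGAACCAGAACGGUGUAAUACCACU-3′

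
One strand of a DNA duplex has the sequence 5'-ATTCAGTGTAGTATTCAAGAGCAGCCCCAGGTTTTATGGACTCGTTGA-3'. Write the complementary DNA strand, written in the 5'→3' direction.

5'-TCAACGAGTCCATAAAACCTGGGGCTGCTCTTGAATACTACACTGAAT-3'

The complement of ATTCAGTGTAGTATTCAAGAGCAGCCCCAGGTTTTATGGACTCGTTGA is TAAGTCACATCATAAGTTCTCGTCGGGGTCCAAAATACCTGAGCAACT (A↔T, G↔C). DNA strands are antiparallel, so the complementary strand runs 3'→5'; reversing gives the 5'→3' form.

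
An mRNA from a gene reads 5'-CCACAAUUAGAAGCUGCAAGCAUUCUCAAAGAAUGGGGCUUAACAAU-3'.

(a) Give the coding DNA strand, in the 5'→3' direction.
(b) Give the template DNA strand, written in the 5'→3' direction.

(a) The coding strand matches the mRNA with U→T.
(b) The template strand is the reverse complement of the coding strand.

(a) 5'-CCACAATTAGAAGCTGCAAGCATTCTCAAAGAATGGGGCTTAACAAT-3'
(b) 5'-ATTGTTAAGCCCCATTCTTTGAGAATGCTTGCAGCTTCTAATTGTGG-3'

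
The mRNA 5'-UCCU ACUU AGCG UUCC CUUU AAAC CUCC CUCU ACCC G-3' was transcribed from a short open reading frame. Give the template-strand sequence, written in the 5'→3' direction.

Replace U with T to get the coding DNA strand: TCCTACTTAGCGTTCCCTTTAAACCTCCCTCTACCCG. The template strand is its reverse complement (complement AGGATGAATCGCAAGGGAAATTTGGAGGGAGATGGGC, then reverse).

5′-CGGGTAGAGGGAGGTTTAAAGGGAACGCTAAGTAGGA-3′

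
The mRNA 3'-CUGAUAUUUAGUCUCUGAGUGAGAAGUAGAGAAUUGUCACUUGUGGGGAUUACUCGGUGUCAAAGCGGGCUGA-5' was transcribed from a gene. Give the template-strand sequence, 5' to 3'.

Written 5'→3' the mRNA is AGUCGGGCGAAACUGUGGCUCAUUAGGGGUGUUCACUGUUAAGAGAUGAAGAGUGAGUCUCUGAUUUAUAGUC, so the coding DNA strand is AGTCGGGCGAAACTGTGGCTCATTAGGGGTGTTCACTGTTAAGAGATGAAGAGTGAGTCTCTGATTTATAGTC. The template is its reverse complement.

5′-GACTATAAATCAGAGACTCACTCTTCATCTCTTAACAGTGAACACCCCTAATGAGCCACAGTTTCGCCCGACT-3′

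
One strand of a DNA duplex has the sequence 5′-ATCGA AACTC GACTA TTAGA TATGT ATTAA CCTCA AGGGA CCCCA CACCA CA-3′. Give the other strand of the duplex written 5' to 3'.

5'-TGTGGTGTGGGGTCCCTTGAGGTTAATACATATCTAATAGTCGAGTTTCGAT-3'

The complement of ATCGAAACTCGACTATTAGATATGTATTAACCTCAAGGGACCCCACACCACA is TAGCTTTGAGCTGATAATCTATACATAATTGGAGTTCCCTGGGGTGTGGTGT (A↔T, G↔C). DNA strands are antiparallel, so the complementary strand runs 3'→5'; reversing gives the 5'→3' form.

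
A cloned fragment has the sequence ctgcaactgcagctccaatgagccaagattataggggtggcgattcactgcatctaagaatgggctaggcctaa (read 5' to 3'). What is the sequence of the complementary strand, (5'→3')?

Pairing A↔T and G↔C gives GACGTTGACGTCGAGGTTACTCGGTTCTAATATCCCCACCGCTAAGTGACGTAGATTCTTACCCGATCCGGATT, running 3'→5'. Reverse for the 5'→3' convention.

5'-TTAGGCCTAGCCCATTCTTAGATGCAGTGAATCGCCACCCCTATAATCTTGGCTCATTGGAGCTGCAGTTGCAG-3'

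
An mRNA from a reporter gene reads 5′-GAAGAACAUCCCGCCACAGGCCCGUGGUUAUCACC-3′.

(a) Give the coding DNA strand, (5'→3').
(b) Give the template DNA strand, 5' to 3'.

(a) 5'-GAAGAACATCCCGCCACAGGCCCGTGGTTATCACC-3'
(b) 5'-GGTGATAACCACGGGCCTGTGGCGGGATGTTCTTC-3'

(a) The coding strand matches the mRNA with U→T.
(b) The template strand is the reverse complement of the coding strand.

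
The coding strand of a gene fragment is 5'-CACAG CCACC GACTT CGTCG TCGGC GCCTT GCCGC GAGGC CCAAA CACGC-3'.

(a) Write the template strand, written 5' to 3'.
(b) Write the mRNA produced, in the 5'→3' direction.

(a) 5'-GCGTGTTTGGGCCTCGCGGCAAGGCGCCGACGACGAAGTCGGTGGCTGTG-3'
(b) 5′-CACAGCCACCGACUUCGUCGUCGGCGCCUUGCCGCGAGGCCCAAACACGC-3′

(a) The template strand is the reverse complement of the coding strand: complement GTGTCGGTGGCTGAAGCAGCAGCCGCGGAACGGCGCTCCGGGTTTGTGCG, then reverse.
(b) mRNA matches the coding strand with T→U.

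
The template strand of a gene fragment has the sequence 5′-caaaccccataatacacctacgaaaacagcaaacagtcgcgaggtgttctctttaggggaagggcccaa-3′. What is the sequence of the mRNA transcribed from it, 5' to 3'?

5'-UUGGGCCCUUCCCCUAAAGAGAACACCUCGCGACUGUUUGCUGUUUUCGUAGGUGUAUUAUGGGGUUUG-3'

The mRNA has the sequence of the coding strand (reverse complement of the template) with T→U. Reverse complement of CAAACCCCATAATACACCTACGAAAACAGCAAACAGTCGCGAGGTGTTCTCTTTAGGGGAAGGGCCCAA is TTGGGCCCTTCCCCTAAAGAGAACACCTCGCGACTGTTTGCTGTTTTCGTAGGTGTATTATGGGGTTTG; then T→U.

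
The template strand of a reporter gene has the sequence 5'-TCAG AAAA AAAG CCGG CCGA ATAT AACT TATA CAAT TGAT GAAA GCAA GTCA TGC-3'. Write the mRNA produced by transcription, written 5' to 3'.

The mRNA has the sequence of the coding strand (reverse complement of the template) with T→U. Reverse complement of TCAGAAAAAAAGCCGGCCGAATATAACTTATACAATTGATGAAAGCAAGTCATGC is GCATGACTTGCTTTCATCAATTGTATAAGTTATATTCGGCCGGCTTTTTTTCTGA; then T→U.

5′-GCAUGACUUGCUUUCAUCAAUUGUAUAAGUUAUAUUCGGCCGGCUUUUUUUCUGA-3′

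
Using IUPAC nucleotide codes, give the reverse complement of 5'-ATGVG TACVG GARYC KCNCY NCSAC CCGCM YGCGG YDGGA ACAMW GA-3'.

Standard pairs A↔T, G↔C; ambiguity codes pair R↔Y, M↔K, W↔W, S↔S, D↔H, V↔B, N↔N. Complement (TACBCATGBCCTYRGMGNGRNGSTGGGCGKRCGCCRHCCTTGTKWCT), then reverse for 5'→3'.

5'-TCWKTGTTCCHRCCGCRKGCGGGTSGNRGNGMGRYTCCBGTACBCAT-3'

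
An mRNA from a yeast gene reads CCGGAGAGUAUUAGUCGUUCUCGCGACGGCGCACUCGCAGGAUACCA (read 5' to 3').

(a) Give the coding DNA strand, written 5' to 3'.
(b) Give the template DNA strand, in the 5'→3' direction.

(a) 5'-CCGGAGAGTATTAGTCGTTCTCGCGACGGCGCACTCGCAGGATACCA-3'
(b) 5'-TGGTATCCTGCGAGTGCGCCGTCGCGAGAACGACTAATACTCTCCGG-3'

(a) The coding strand matches the mRNA with U→T.
(b) The template strand is the reverse complement of the coding strand.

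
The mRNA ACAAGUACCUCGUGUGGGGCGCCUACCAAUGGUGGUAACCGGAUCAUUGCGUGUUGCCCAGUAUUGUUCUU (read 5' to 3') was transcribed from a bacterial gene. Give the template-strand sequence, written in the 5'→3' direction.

5′-AAGAACAATACTGGGCAACACGCAATGATCCGGTTACCACCATTGGTAGGCGCCCCACACGAGGTACTTGT-3′

Replace U with T to get the coding DNA strand: ACAAGTACCTCGTGTGGGGCGCCTACCAATGGTGGTAACCGGATCATTGCGTGTTGCCCAGTATTGTTCTT. The template strand is its reverse complement (complement TGTTCATGGAGCACACCCCGCGGATGGTTACCACCATTGGCCTAGTAACGCACAACGGGTCATAACAAGAA, then reverse).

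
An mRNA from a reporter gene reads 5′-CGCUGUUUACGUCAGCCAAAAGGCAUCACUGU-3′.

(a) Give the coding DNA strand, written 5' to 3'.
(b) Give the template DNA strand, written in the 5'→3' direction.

(a) The coding strand matches the mRNA with U→T.
(b) The template strand is the reverse complement of the coding strand.

(a) 5'-CGCTGTTTACGTCAGCCAAAAGGCATCACTGT-3'
(b) 5'-ACAGTGATGCCTTTTGGCTGACGTAAACAGCG-3'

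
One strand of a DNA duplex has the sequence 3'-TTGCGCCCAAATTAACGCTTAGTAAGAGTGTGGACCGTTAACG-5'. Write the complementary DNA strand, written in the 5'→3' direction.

The strand is given 3'→5', so its complement runs 5'→3' in the same left-to-right order: pair each base A↔T, G↔C.

5'-AACGCGGGTTTAATTGCGAATCATTCTCACACCTGGCAATTGC-3'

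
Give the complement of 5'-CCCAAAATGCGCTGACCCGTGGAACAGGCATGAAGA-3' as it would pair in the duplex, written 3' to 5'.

3′-GGGTTTTACGCGACTGGGCACCTTGTCCGTACTTCT-5′

Base-pairing A↔T, G↔C gives the complement. The complementary strand is antiparallel, so paired with a 5'→3' strand it runs 3'→5'.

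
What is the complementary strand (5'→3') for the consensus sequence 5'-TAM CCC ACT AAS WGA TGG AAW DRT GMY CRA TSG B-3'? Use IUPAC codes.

5'-VCSATYGRKCAYHWTTCCATCWSTTAGTGGGKTA-3'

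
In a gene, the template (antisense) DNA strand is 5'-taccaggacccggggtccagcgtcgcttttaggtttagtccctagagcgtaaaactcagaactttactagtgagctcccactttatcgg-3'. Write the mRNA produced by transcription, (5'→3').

5'-CCGAUAAAGUGGGAGCUCACUAGUAAAGUUCUGAGUUUUACGCUCUAGGGACUAAACCUAAAAGCGACGCUGGACCCCGGGUCCUGGUA-3'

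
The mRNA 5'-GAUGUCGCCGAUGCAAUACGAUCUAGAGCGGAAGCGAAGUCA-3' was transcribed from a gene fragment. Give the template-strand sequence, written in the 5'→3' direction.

Replace U with T to get the coding DNA strand: GATGTCGCCGATGCAATACGATCTAGAGCGGAAGCGAAGTCA. The template strand is its reverse complement (complement CTACAGCGGCTACGTTATGCTAGATCTCGCCTTCGCTTCAGT, then reverse).

5'-TGACTTCGCTTCCGCTCTAGATCGTATTGCATCGGCGACATC-3'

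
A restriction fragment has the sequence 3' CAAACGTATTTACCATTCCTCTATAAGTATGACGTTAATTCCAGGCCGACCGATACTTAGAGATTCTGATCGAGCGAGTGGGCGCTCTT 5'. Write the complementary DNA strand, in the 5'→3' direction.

The strand is given 3'→5', so its complement runs 5'→3' in the same left-to-right order: pair each base A↔T, G↔C.

5'-GTTTGCATAAATGGTAAGGAGATATTCATACTGCAATTAAGGTCCGGCTGGCTATGAATCTCTAAGACTAGCTCGCTCACCCGCGAGAA-3'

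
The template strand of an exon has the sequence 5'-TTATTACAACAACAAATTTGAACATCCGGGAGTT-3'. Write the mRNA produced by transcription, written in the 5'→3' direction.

5'-AACUCCCGGAUGUUCAAAUUUGUUGUUGUAAUAA-3'

RNA polymerase reads the template 3'→5' and synthesizes mRNA 5'→3' by base-pairing (A→U, T→A, G↔C). The complement of the template is AATAATGTTGTTGTTTAAACTTGTAGGCCCTCAA; antiparallel, so 5'→3' the coding strand is AACTCCCGGATGTTCAAATTTGTTGTTGTAATAA. Replace T with U for the mRNA.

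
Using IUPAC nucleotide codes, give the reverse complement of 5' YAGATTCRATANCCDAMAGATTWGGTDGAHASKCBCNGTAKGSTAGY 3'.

Standard pairs A↔T, G↔C; ambiguity codes pair R↔Y, M↔K, W↔W, S↔S, B↔V, D↔H, N↔N. Complement (RTCTAAGYTATNGGHTKTCTAAWCCAHCTDTSMGVGNCATMCSATCR), then reverse for 5'→3'.

5'-RCTASCMTACNGVGMSTDTCHACCWAATCTKTHGGNTATYGAATCTR-3'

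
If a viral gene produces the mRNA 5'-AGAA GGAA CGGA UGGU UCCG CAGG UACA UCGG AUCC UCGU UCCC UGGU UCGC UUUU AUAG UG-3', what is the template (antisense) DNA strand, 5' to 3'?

5′-CACTATAAAAGCGAACCAGGGAACGAGGATCCGATGTACCTGCGGAACCATCCGTTCCTTCT-3′

Replace U with T to get the coding DNA strand: AGAAGGAACGGATGGTTCCGCAGGTACATCGGATCCTCGTTCCCTGGTTCGCTTTTATAGTG. The template strand is its reverse complement (complement TCTTCCTTGCCTACCAAGGCGTCCATGTAGCCTAGGAGCAAGGGACCAAGCGAAAATATCAC, then reverse).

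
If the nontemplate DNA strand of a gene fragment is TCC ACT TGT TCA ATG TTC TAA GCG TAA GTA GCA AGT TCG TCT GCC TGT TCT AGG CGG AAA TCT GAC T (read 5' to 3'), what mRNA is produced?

5'-UCCACUUGUUCAAUGUUCUAAGCGUAAGUAGCAAGUUCGUCUGCCUGUUCUAGGCGGAAAUCUGACU-3'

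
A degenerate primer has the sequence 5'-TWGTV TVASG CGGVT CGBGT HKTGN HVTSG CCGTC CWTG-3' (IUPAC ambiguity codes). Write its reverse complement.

5′-CAWGGACGGCSABDNCAMDACVCGABCCGCSTBABACWA-3′

Standard pairs A↔T, G↔C; ambiguity codes pair K↔M, W↔W, S↔S, B↔V, H↔D, N↔N. Complement (AWCABABTSCGCCBAGCVCADMACNDBASCGGCAGGWAC), then reverse for 5'→3'.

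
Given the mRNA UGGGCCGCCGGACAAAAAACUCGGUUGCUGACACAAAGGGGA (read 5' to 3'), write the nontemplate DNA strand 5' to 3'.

5'-TGGGCCGCCGGACAAAAAACTCGGTTGCTGACACAAAGGGGA-3'

The coding DNA strand has the same 5'→3' sequence as the mRNA with U replaced by T.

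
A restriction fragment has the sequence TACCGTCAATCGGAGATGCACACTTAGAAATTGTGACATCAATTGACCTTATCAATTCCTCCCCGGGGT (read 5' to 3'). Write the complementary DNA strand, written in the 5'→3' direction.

The complement of TACCGTCAATCGGAGATGCACACTTAGAAATTGTGACATCAATTGACCTTATCAATTCCTCCCCGGGGT is ATGGCAGTTAGCCTCTACGTGTGAATCTTTAACACTGTAGTTAACTGGAATAGTTAAGGAGGGGCCCCA (A↔T, G↔C). DNA strands are antiparallel, so the complementary strand runs 3'→5'; reversing gives the 5'→3' form.

5'-ACCCCGGGGAGGAATTGATAAGGTCAATTGATGTCACAATTTCTAAGTGTGCATCTCCGATTGACGGTA-3'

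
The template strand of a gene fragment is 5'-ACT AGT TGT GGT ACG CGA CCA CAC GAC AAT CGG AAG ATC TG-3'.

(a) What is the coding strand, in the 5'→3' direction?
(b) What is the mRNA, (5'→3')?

(a) 5'-CAGATCTTCCGATTGTCGTGTGGTCGCGTACCACAACTAGT-3'
(b) 5'-CAGAUCUUCCGAUUGUCGUGUGGUCGCGUACCACAACUAGU-3'

(a) The coding strand is the reverse complement of the template: complement TGATCAACACCATGCGCTGGTGTGCTGTTAGCCTTCTAGAC, then reverse.
(b) mRNA has the coding-strand sequence with T→U.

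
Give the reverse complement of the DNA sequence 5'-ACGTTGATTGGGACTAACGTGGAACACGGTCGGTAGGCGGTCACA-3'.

Complement each base (A↔T, G↔C): TGCAACTAACCCTGATTGCACCTTGTGCCAGCCATCCGCCAGTGT. Then reverse.

5'-TGTGACCGCCTACCGACCGTGTTCCACGTTAGTCCCAATCAACGT-3'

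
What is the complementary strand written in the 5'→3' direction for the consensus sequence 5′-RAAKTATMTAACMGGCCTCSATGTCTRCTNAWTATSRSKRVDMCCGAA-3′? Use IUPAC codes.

Standard pairs A↔T, G↔C; ambiguity codes pair R↔Y, M↔K, W↔W, S↔S, D↔H, V↔B, N↔N. Complement (YTTMATAKATTGKCCGGAGSTACAGAYGANTWATASYSMYBHKGGCTT), then reverse for 5'→3'.

5'-TTCGGKHBYMSYSATAWTNAGYAGACATSGAGGCCKGTTAKATAMTTY-3'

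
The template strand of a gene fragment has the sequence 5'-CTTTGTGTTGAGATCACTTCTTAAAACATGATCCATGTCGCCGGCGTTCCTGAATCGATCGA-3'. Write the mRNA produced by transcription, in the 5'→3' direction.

5′-UCGAUCGAUUCAGGAACGCCGGCGACAUGGAUCAUGUUUUAAGAAGUGAUCUCAACACAAAG-3′

The mRNA has the sequence of the coding strand (reverse complement of the template) with T→U. Reverse complement of CTTTGTGTTGAGATCACTTCTTAAAACATGATCCATGTCGCCGGCGTTCCTGAATCGATCGA is TCGATCGATTCAGGAACGCCGGCGACATGGATCATGTTTTAAGAAGTGATCTCAACACAAAG; then T→U.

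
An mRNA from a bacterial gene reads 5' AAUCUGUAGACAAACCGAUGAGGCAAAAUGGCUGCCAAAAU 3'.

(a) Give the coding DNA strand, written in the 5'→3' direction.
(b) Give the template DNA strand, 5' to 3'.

(a) The coding strand matches the mRNA with U→T.
(b) The template strand is the reverse complement of the coding strand.

(a) 5′-AATCTGTAGACAAACCGATGAGGCAAAATGGCTGCCAAAAT-3′
(b) 5′-ATTTTGGCAGCCATTTTGCCTCATCGGTTTGTCTACAGATT-3′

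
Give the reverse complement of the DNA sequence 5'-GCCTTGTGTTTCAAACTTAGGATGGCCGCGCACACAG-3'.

Complement each base (A↔T, G↔C): CGGAACACAAAGTTTGAATCCTACCGGCGCGTGTGTC. Then reverse.

5'-CTGTGTGCGCGGCCATCCTAAGTTTGAAACACAAGGC-3'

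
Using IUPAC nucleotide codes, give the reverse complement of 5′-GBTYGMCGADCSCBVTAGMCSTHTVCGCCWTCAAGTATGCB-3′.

Standard pairs A↔T, G↔C; ambiguity codes pair Y↔R, M↔K, W↔W, S↔S, B↔V, D↔H. Complement (CVARCKGCTHGSGVBATCKGSADABGCGGWAGTTCATACGV), then reverse for 5'→3'.

5′-VGCATACTTGAWGGCGBADASGKCTABVGSGHTCGKCRAVC-3′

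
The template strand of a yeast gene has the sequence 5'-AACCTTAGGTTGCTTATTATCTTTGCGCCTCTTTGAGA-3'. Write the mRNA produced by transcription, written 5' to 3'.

The mRNA has the sequence of the coding strand (reverse complement of the template) with T→U. Reverse complement of AACCTTAGGTTGCTTATTATCTTTGCGCCTCTTTGAGA is TCTCAAAGAGGCGCAAAGATAATAAGCAACCTAAGGTT; then T→U.

5'-UCUCAAAGAGGCGCAAAGAUAAUAAGCAACCUAAGGUU-3'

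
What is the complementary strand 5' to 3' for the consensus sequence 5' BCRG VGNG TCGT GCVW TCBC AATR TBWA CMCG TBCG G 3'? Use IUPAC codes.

5'-CCGVACGKGTWVAYATTGVGAWBGCACGACNCBCYGV-3'

Standard pairs A↔T, G↔C; ambiguity codes pair R↔Y, M↔K, W↔W, B↔V, N↔N. Complement (VGYCBCNCAGCACGBWAGVGTTAYAVWTGKGCAVGCC), then reverse for 5'→3'.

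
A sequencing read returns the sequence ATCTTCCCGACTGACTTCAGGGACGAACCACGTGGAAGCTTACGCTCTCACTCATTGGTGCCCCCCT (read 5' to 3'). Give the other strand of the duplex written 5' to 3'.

5'-AGGGGGGCACCAATGAGTGAGAGCGTAAGCTTCCACGTGGTTCGTCCCTGAAGTCAGTCGGGAAGAT-3'

The complement of ATCTTCCCGACTGACTTCAGGGACGAACCACGTGGAAGCTTACGCTCTCACTCATTGGTGCCCCCCT is TAGAAGGGCTGACTGAAGTCCCTGCTTGGTGCACCTTCGAATGCGAGAGTGAGTAACCACGGGGGGA (A↔T, G↔C). DNA strands are antiparallel, so the complementary strand runs 3'→5'; reversing gives the 5'→3' form.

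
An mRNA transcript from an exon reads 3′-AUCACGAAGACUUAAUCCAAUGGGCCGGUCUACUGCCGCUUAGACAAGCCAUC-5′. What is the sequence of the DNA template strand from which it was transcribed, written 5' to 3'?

5′-TAGTGCTTCTGAATTAGGTTACCCGGCCAGATGACGGCGAATCTGTTCGGTAG-3′

Written 5'→3' the mRNA is CUACCGAACAGAUUCGCCGUCAUCUGGCCGGGUAACCUAAUUCAGAAGCACUA, so the coding DNA strand is CTACCGAACAGATTCGCCGTCATCTGGCCGGGTAACCTAATTCAGAAGCACTA. The template is its reverse complement.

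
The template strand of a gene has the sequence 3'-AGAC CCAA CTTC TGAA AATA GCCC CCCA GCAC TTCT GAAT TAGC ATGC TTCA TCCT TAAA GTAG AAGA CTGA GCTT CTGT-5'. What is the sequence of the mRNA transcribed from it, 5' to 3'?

Reading the template 3'→5' as shown, RNA polymerase pairs each base (A→U, T→A, G↔C) to build mRNA 5'→3' directly.

5'-UCUGGGUUGAAGACUUUUAUCGGGGGGUCGUGAAGACUUAAUCGUACGAAGUAGGAAUUUCAUCUUCUGACUCGAAGACA-3'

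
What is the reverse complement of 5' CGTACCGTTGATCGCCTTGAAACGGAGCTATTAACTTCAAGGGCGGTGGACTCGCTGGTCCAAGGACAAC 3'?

5'-GTTGTCCTTGGACCAGCGAGTCCACCGCCCTTGAAGTTAATAGCTCCGTTTCAAGGCGATCAACGGTACG-3'

Reading the sequence 3'→5' and pairing each base (A↔T, G↔C) gives the reverse complement directly.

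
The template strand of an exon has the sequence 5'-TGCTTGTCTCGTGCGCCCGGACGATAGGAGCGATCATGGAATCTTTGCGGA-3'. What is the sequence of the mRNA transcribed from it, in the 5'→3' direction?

RNA polymerase reads the template 3'→5' and synthesizes mRNA 5'→3' by base-pairing (A→U, T→A, G↔C). The complement of the template is ACGAACAGAGCACGCGGGCCTGCTATCCTCGCTAGTACCTTAGAAACGCCT; antiparallel, so 5'→3' the coding strand is TCCGCAAAGATTCCATGATCGCTCCTATCGTCCGGGCGCACGAGACAAGCA. Replace T with U for the mRNA.

5'-UCCGCAAAGAUUCCAUGAUCGCUCCUAUCGUCCGGGCGCACGAGACAAGCA-3'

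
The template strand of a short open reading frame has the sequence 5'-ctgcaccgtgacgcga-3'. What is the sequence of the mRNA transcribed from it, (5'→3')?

5′-UCGCGUCACGGUGCAG-3′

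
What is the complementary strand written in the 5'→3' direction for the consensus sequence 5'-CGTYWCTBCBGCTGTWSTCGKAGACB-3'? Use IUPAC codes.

Standard pairs A↔T, G↔C; ambiguity codes pair Y↔R, K↔M, W↔W, S↔S, B↔V. Complement (GCARWGAVGVCGACAWSAGCMTCTGV), then reverse for 5'→3'.

5′-VGTCTMCGASWACAGCVGVAGWRACG-3′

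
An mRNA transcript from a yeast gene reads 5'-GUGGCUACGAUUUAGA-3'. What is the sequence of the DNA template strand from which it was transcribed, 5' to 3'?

Replace U with T to get the coding DNA strand: GTGGCTACGATTTAGA. The template strand is its reverse complement (complement CACCGATGCTAAATCT, then reverse).

5'-TCTAAATCGTAGCCAC-3'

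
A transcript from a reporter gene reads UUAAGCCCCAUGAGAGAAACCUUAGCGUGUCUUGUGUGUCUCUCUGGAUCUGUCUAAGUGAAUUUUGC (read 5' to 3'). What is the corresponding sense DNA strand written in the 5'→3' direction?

The coding DNA strand has the same 5'→3' sequence as the mRNA with U replaced by T.

5'-TTAAGCCCCATGAGAGAAACCTTAGCGTGTCTTGTGTGTCTCTCTGGATCTGTCTAAGTGAATTTTGC-3'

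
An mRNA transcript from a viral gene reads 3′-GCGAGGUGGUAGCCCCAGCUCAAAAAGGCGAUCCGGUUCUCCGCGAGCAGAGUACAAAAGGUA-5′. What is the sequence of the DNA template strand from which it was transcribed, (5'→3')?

Written 5'→3' the mRNA is AUGGAAAACAUGAGACGAGCGCCUCUUGGCCUAGCGGAAAAACUCGACCCCGAUGGUGGAGCG, so the coding DNA strand is ATGGAAAACATGAGACGAGCGCCTCTTGGCCTAGCGGAAAAACTCGACCCCGATGGTGGAGCG. The template is its reverse complement.

5'-CGCTCCACCATCGGGGTCGAGTTTTTCCGCTAGGCCAAGAGGCGCTCGTCTCATGTTTTCCAT-3'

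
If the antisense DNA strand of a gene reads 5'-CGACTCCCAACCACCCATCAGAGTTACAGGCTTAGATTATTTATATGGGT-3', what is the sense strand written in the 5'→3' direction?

5'-ACCCATATAAATAATCTAAGCCTGTAACTCTGATGGGTGGTTGGGAGTCG-3'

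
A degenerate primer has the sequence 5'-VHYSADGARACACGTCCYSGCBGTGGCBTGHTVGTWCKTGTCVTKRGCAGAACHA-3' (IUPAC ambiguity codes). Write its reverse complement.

5'-TDGTTCTGCYMABGACAMGWACBADCAVGCCACVGCSRGGACGTGTYTCHTSRDB-3'

Standard pairs A↔T, G↔C; ambiguity codes pair R↔Y, K↔M, W↔W, S↔S, B↔V, D↔H. Complement (BDRSTHCTYTGTGCAGGRSCGVCACCGVACDABCAWGMACAGBAMYCGTCTTGDT), then reverse for 5'→3'.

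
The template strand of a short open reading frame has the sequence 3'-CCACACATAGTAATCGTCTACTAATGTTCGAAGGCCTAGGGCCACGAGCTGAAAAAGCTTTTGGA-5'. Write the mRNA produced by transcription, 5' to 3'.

5'-GGUGUGUAUCAUUAGCAGAUGAUUACAAGCUUCCGGAUCCCGGUGCUCGACUUUUUCGAAAACCU-3'

Reading the template 3'→5' as shown, RNA polymerase pairs each base (A→U, T→A, G↔C) to build mRNA 5'→3' directly.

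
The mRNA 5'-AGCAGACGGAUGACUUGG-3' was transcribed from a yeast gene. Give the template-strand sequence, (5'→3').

Replace U with T to get the coding DNA strand: AGCAGACGGATGACTTGG. The template strand is its reverse complement (complement TCGTCTGCCTACTGAACC, then reverse).

5'-CCAAGTCATCCGTCTGCT-3'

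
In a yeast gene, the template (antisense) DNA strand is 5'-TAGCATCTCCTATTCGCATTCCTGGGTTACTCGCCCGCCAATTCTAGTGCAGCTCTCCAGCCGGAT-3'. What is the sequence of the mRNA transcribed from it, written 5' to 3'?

5′-AUCCGGCUGGAGAGCUGCACUAGAAUUGGCGGGCGAGUAACCCAGGAAUGCGAAUAGGAGAUGCUA-3′

The mRNA has the sequence of the coding strand (reverse complement of the template) with T→U. Reverse complement of TAGCATCTCCTATTCGCATTCCTGGGTTACTCGCCCGCCAATTCTAGTGCAGCTCTCCAGCCGGAT is ATCCGGCTGGAGAGCTGCACTAGAATTGGCGGGCGAGTAACCCAGGAATGCGAATAGGAGATGCTA; then T→U.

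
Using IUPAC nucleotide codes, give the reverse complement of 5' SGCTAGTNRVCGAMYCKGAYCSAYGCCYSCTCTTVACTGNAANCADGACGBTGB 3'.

5'-VCAVCGTCHTGNTTNCAGTBAAGAGSRGGCRTSGRTCMGRKTCGBYNACTAGCS-3'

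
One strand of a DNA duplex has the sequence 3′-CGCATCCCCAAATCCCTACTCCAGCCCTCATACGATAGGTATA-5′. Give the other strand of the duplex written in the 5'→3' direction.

The strand is given 3'→5', so its complement runs 5'→3' in the same left-to-right order: pair each base A↔T, G↔C.

5′-GCGTAGGGGTTTAGGGATGAGGTCGGGAGTATGCTATCCATAT-3′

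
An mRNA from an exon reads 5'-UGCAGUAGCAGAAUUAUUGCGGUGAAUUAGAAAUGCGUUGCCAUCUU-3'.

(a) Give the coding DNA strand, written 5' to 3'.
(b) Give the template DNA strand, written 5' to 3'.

(a) 5′-TGCAGTAGCAGAATTATTGCGGTGAATTAGAAATGCGTTGCCATCTT-3′
(b) 5'-AAGATGGCAACGCATTTCTAATTCACCGCAATAATTCTGCTACTGCA-3'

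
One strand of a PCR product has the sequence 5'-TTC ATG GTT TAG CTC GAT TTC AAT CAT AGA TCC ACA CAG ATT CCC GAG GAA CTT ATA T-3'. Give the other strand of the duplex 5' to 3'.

5'-ATATAAGTTCCTCGGGAATCTGTGTGGATCTATGATTGAAATCGAGCTAAACCATGAA-3'

The complement of TTCATGGTTTAGCTCGATTTCAATCATAGATCCACACAGATTCCCGAGGAACTTATAT is AAGTACCAAATCGAGCTAAAGTTAGTATCTAGGTGTGTCTAAGGGCTCCTTGAATATA (A↔T, G↔C). DNA strands are antiparallel, so the complementary strand runs 3'→5'; reversing gives the 5'→3' form.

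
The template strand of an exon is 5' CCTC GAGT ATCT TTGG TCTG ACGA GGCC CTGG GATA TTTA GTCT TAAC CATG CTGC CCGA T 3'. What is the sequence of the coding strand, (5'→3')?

The coding strand is complementary and antiparallel to the template: take the complement (A↔T, G↔C) and reverse.

5'-ATCGGGCAGCATGGTTAAGACTAAATATCCCAGGGCCTCGTCAGACCAAAGATACTCGAGG-3'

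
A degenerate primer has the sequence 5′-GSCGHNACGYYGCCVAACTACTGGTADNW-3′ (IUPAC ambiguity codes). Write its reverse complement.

5′-WNHTACCAGTAGTTBGGCRRCGTNDCGSC-3′

Standard pairs A↔T, G↔C; ambiguity codes pair Y↔R, W↔W, S↔S, D↔H, V↔B, N↔N. Complement (CSGCDNTGCRRCGGBTTGATGACCATHNW), then reverse for 5'→3'.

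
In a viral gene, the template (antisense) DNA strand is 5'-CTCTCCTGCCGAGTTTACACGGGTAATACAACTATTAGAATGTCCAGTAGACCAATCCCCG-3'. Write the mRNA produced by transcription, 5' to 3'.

5′-CGGGGAUUGGUCUACUGGACAUUCUAAUAGUUGUAUUACCCGUGUAAACUCGGCAGGAGAG-3′

The mRNA has the sequence of the coding strand (reverse complement of the template) with T→U. Reverse complement of CTCTCCTGCCGAGTTTACACGGGTAATACAACTATTAGAATGTCCAGTAGACCAATCCCCG is CGGGGATTGGTCTACTGGACATTCTAATAGTTGTATTACCCGTGTAAACTCGGCAGGAGAG; then T→U.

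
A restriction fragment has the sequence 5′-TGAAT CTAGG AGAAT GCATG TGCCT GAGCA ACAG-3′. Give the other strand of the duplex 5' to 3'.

5'-CTGTTGCTCAGGCACATGCATTCTCCTAGATTCA-3'

The complement of TGAATCTAGGAGAATGCATGTGCCTGAGCAACAG is ACTTAGATCCTCTTACGTACACGGACTCGTTGTC (A↔T, G↔C). DNA strands are antiparallel, so the complementary strand runs 3'→5'; reversing gives the 5'→3' form.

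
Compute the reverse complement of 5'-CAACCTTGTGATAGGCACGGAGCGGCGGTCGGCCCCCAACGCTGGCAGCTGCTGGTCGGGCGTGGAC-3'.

Complement each base (A↔T, G↔C): GTTGGAACACTATCCGTGCCTCGCCGCCAGCCGGGGGTTGCGACCGTCGACGACCAGCCCGCACCTG. Then reverse.

5'-GTCCACGCCCGACCAGCAGCTGCCAGCGTTGGGGGCCGACCGCCGCTCCGTGCCTATCACAAGGTTG-3'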